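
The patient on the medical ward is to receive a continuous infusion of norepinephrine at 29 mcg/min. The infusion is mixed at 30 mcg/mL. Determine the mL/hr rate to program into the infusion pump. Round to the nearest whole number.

29 mcg/min × 60 min/hr = 1740 mcg/hr
Rate = 1740 mcg/hr ÷ 30 mcg/mL = 58 mL/hr

58 mL/hr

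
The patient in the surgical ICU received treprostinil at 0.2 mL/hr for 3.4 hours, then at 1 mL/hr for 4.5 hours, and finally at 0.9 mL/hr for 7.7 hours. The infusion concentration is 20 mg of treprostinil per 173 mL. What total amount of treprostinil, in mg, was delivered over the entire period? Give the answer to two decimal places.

Concentration = 20 mg ÷ 173 mL = 0.1156069 mg/mL
Stage 1: 0.2 mL/hr × 3.4 hr = 0.68 mL → 0.68 mL × 0.1156069 mg/mL = 0.07861272 mg
Stage 2: 1 mL/hr × 4.5 hr = 4.5 mL → 4.5 mL × 0.1156069 mg/mL = 0.5202312 mg
Stage 3: 0.9 mL/hr × 7.7 hr = 6.93 mL → 6.93 mL × 0.1156069 mg/mL = 0.8011561 mg
Total = 0.07861272 + 0.5202312 + 0.8011561 = 1.4 mg

1.40 mg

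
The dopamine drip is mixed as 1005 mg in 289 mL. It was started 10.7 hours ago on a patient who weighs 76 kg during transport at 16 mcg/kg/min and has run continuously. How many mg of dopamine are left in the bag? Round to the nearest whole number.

224 mg

Dose = 16 mcg/kg/min × 76 kg = 1216 mcg/min
1216 mcg/min × 60 min/hr = 72960 mcg/hr
Concentration = 1005 mg ÷ 289 mL = 3.477509 mg/mL = 3477.509 mcg/mL
Rate = 72960 mcg/hr ÷ 3477.509 mcg/mL = 20.98054 mL/hr
Volume infused = 20.98054 mL/hr × 10.7 hr = 224.4917 mL
Volume remaining = 289 − 224.4917 = 64.50825 mL
Drug remaining = 64.50825 mL × 3477.509 mcg/mL = 224328 mcg = 224.328 mg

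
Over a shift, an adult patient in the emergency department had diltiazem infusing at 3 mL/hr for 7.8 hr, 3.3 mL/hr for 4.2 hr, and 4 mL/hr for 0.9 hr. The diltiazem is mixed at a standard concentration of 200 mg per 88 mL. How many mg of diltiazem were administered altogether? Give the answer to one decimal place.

92.9 mg

Concentration = 200 mg ÷ 88 mL = 2.272727 mg/mL
Stage 1: 3 mL/hr × 7.8 hr = 23.4 mL → 23.4 mL × 2.272727 mg/mL = 53.18182 mg
Stage 2: 3.3 mL/hr × 4.2 hr = 13.86 mL → 13.86 mL × 2.272727 mg/mL = 31.5 mg
Stage 3: 4 mL/hr × 0.9 hr = 3.6 mL → 3.6 mL × 2.272727 mg/mL = 8.181818 mg
Total = 53.18182 + 31.5 + 8.181818 = 92.86364 mg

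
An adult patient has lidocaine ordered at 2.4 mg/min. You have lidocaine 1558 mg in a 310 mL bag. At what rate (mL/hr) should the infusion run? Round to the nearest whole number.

2.4 mg/min × 60 min/hr = 144 mg/hr
Concentration = 1558 mg ÷ 310 mL = 5.025806 mg/mL
Rate = 144 mg/hr ÷ 5.025806 mg/mL = 28.65212 mL/hr

29 mL/hr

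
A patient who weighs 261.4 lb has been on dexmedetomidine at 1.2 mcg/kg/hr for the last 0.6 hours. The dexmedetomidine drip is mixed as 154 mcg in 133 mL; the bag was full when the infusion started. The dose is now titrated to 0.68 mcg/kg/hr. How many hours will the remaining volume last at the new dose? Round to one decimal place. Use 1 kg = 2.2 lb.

0.8 hours

Initial rate:
Weight = 261.4 lb ÷ 2.2 lb/kg = 118.8182 kg
Dose = 1.2 mcg/kg/hr × 118.8182 kg = 142.5818 mcg/hr
Concentration = 154 mcg ÷ 133 mL = 1.157895 mcg/mL
Rate = 142.5818 mcg/hr ÷ 1.157895 mcg/mL = 123.1388 mL/hr
Volume infused so far = 123.1388 mL/hr × 0.6 hr = 73.88331 mL
Volume remaining = 133 − 73.88331 = 59.11669 mL
New rate:
Dose = 0.68 mcg/kg/hr × 118.8182 kg = 80.79636 mcg/hr
Rate = 80.79636 mcg/hr ÷ 1.157895 mcg/mL = 69.77868 mL/hr
Time remaining = 59.11669 mL ÷ 69.77868 mL/hr = 0.8472028 hr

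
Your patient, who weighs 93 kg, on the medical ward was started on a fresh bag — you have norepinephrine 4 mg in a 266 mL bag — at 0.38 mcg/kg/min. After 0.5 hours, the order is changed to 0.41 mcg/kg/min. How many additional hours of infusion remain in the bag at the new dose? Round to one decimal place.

1.3 hours

Initial rate:
Dose = 0.38 mcg/kg/min × 93 kg = 35.34 mcg/min
35.34 mcg/min × 60 min/hr = 2120.4 mcg/hr
Concentration = 4 mg ÷ 266 mL = 0.01503759 mg/mL = 15.03759 mcg/mL
Rate = 2120.4 mcg/hr ÷ 15.03759 mcg/mL = 141.0066 mL/hr
Volume infused so far = 141.0066 mL/hr × 0.5 hr = 70.5033 mL
Volume remaining = 266 − 70.5033 = 195.4967 mL
New rate:
Dose = 0.41 mcg/kg/min × 93 kg = 38.13 mcg/min
38.13 mcg/min × 60 min/hr = 2287.8 mcg/hr
Rate = 2287.8 mcg/hr ÷ 15.03759 mcg/mL = 152.1387 mL/hr
Time remaining = 195.4967 mL ÷ 152.1387 mL/hr = 1.28499 hr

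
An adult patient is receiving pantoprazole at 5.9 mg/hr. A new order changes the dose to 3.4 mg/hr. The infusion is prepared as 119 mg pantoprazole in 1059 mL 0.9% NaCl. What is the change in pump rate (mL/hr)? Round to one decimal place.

At the current dose:
Concentration = 119 mg ÷ 1059 mL = 0.1123702 mg/mL
Rate = 5.9 mg/hr ÷ 0.1123702 mg/mL = 52.50504 mL/hr
At the new dose:
Rate = 3.4 mg/hr ÷ 0.1123702 mg/mL = 30.25714 mL/hr
Change = 30.25714 − 52.50504 = -22.2479 mL/hr → 22.2479 mL/hr decrease

22.2 mL/hr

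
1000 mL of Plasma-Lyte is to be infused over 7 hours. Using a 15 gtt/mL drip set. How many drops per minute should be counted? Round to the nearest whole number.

1000 mL ÷ (7 hr × 60 = 420 min) = 2.380952 mL/min
2.380952 mL/min × 15 gtt/mL = 35.71429 gtt/min

36 gtt/min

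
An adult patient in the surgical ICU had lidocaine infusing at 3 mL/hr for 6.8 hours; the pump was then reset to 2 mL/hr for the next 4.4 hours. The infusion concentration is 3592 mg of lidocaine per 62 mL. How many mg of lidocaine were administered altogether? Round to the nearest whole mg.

1692 mg

Concentration = 3592 mg ÷ 62 mL = 57.93548 mg/mL
Stage 1: 3 mL/hr × 6.8 hr = 20.4 mL → 20.4 mL × 57.93548 mg/mL = 1181.884 mg
Stage 2: 2 mL/hr × 4.4 hr = 8.8 mL → 8.8 mL × 57.93548 mg/mL = 509.8323 mg
Total = 1181.884 + 509.8323 = 1691.716 mg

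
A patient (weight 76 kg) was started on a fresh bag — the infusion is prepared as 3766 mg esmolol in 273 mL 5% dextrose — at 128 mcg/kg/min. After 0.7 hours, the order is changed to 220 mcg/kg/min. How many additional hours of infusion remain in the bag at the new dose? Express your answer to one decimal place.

Initial rate:
Dose = 128 mcg/kg/min × 76 kg = 9728 mcg/min
9728 mcg/min × 60 min/hr = 583680 mcg/hr
Concentration = 3766 mg ÷ 273 mL = 13.79487 mg/mL = 13794.87 mcg/mL
Rate = 583680 mcg/hr ÷ 13794.87 mcg/mL = 42.31138 mL/hr
Volume infused so far = 42.31138 mL/hr × 0.7 hr = 29.61796 mL
Volume remaining = 273 − 29.61796 = 243.382 mL
New rate:
Dose = 220 mcg/kg/min × 76 kg = 16720 mcg/min
16720 mcg/min × 60 min/hr = 1003200 mcg/hr
Rate = 1003200 mcg/hr ÷ 13794.87 mcg/mL = 72.72268 mL/hr
Time remaining = 243.382 mL ÷ 72.72268 mL/hr = 3.346715 hr

3.3 hours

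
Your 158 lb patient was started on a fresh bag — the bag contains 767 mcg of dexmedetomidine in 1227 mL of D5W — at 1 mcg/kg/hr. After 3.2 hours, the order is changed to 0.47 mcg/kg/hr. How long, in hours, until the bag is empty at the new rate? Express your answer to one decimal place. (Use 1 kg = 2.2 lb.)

Initial rate:
Weight = 158 lb ÷ 2.2 lb/kg = 71.81818 kg
Dose = 1 mcg/kg/hr × 71.81818 kg = 71.81818 mcg/hr
Concentration = 767 mcg ÷ 1227 mL = 0.6251019 mcg/mL
Rate = 71.81818 mcg/hr ÷ 0.6251019 mcg/mL = 114.8904 mL/hr
Volume infused so far = 114.8904 mL/hr × 3.2 hr = 367.6492 mL
Volume remaining = 1227 − 367.6492 = 859.3508 mL
New rate:
Dose = 0.47 mcg/kg/hr × 71.81818 kg = 33.75455 mcg/hr
Rate = 33.75455 mcg/hr ÷ 0.6251019 mcg/mL = 53.99847 mL/hr
Time remaining = 859.3508 mL ÷ 53.99847 mL/hr = 15.91435 hr

15.9 hours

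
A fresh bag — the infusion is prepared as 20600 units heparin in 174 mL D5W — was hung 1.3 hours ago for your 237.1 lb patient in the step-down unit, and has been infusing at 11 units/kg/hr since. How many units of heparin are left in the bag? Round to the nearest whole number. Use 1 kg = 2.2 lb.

Weight = 237.1 lb ÷ 2.2 lb/kg = 107.7727 kg
Dose = 11 units/kg/hr × 107.7727 kg = 1185.5 units/hr
Concentration = 20600 units ÷ 174 mL = 118.3908 units/mL
Rate = 1185.5 units/hr ÷ 118.3908 units/mL = 10.01345 mL/hr
Volume infused = 10.01345 mL/hr × 1.3 hr = 13.01748 mL
Volume remaining = 174 − 13.01748 = 160.9825 mL
Drug remaining = 160.9825 mL × 118.3908 units/mL = 19058.85 units

19059 units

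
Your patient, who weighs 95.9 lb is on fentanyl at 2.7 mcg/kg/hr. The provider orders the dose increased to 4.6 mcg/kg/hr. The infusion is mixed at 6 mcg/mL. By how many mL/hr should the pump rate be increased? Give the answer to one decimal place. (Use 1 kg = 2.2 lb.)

At the current dose:
Weight = 95.9 lb ÷ 2.2 lb/kg = 43.59091 kg
Dose = 2.7 mcg/kg/hr × 43.59091 kg = 117.6955 mcg/hr
Rate = 117.6955 mcg/hr ÷ 6 mcg/mL = 19.61591 mL/hr
At the new dose:
Dose = 4.6 mcg/kg/hr × 43.59091 kg = 200.5182 mcg/hr
Rate = 200.5182 mcg/hr ÷ 6 mcg/mL = 33.4197 mL/hr
Change = 33.4197 − 19.61591 = 13.80379 mL/hr → 13.80379 mL/hr increase

13.8 mL/hr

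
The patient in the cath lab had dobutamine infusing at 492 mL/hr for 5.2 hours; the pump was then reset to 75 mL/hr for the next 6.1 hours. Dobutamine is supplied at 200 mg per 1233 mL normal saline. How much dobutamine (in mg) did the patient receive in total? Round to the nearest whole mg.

489 mg

Concentration = 200 mg ÷ 1233 mL = 0.162206 mg/mL
Stage 1: 492 mL/hr × 5.2 hr = 2558.4 mL → 2558.4 mL × 0.162206 mg/mL = 414.9878 mg
Stage 2: 75 mL/hr × 6.1 hr = 457.5 mL → 457.5 mL × 0.162206 mg/mL = 74.20925 mg
Total = 414.9878 + 74.20925 = 489.1971 mg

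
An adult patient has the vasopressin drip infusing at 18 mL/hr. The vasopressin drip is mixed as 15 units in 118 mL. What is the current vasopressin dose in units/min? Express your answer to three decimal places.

0.038 units/min

Concentration = 15 units ÷ 118 mL = 0.1271186 units/mL
Drug rate = 18 mL/hr × 0.1271186 units/mL = 2.288136 units/hr
2.288136 units/hr ÷ 60 min/hr = 0.03813559 units/min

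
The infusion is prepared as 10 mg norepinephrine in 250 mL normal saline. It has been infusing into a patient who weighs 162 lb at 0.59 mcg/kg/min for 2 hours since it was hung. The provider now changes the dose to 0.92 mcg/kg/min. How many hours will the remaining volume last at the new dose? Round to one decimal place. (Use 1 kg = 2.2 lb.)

Initial rate:
Weight = 162 lb ÷ 2.2 lb/kg = 73.63636 kg
Dose = 0.59 mcg/kg/min × 73.63636 kg = 43.44545 mcg/min
43.44545 mcg/min × 60 min/hr = 2606.727 mcg/hr
Concentration = 10 mg ÷ 250 mL = 0.04 mg/mL = 40 mcg/mL
Rate = 2606.727 mcg/hr ÷ 40 mcg/mL = 65.16818 mL/hr
Volume infused so far = 65.16818 mL/hr × 2 hr = 130.3364 mL
Volume remaining = 250 − 130.3364 = 119.6636 mL
New rate:
Dose = 0.92 mcg/kg/min × 73.63636 kg = 67.74545 mcg/min
67.74545 mcg/min × 60 min/hr = 4064.727 mcg/hr
Rate = 4064.727 mcg/hr ÷ 40 mcg/mL = 101.6182 mL/hr
Time remaining = 119.6636 mL ÷ 101.6182 mL/hr = 1.177581 hr

1.2 hours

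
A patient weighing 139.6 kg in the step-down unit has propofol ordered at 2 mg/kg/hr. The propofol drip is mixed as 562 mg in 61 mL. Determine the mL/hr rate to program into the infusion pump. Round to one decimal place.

30.3 mL/hr

Dose = 2 mg/kg/hr × 139.6 kg = 279.2 mg/hr
Concentration = 562 mg ÷ 61 mL = 9.213115 mg/mL
Rate = 279.2 mg/hr ÷ 9.213115 mg/mL = 30.30463 mL/hr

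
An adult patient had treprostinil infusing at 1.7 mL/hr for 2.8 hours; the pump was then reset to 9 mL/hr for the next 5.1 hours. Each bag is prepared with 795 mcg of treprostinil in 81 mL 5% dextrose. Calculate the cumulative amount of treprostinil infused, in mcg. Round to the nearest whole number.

497 mcg

Concentration = 795 mcg ÷ 81 mL = 9.814815 mcg/mL
Stage 1: 1.7 mL/hr × 2.8 hr = 4.76 mL → 4.76 mL × 9.814815 mcg/mL = 46.71852 mcg
Stage 2: 9 mL/hr × 5.1 hr = 45.9 mL → 45.9 mL × 9.814815 mcg/mL = 450.5 mcg
Total = 46.71852 + 450.5 = 497.2185 mcg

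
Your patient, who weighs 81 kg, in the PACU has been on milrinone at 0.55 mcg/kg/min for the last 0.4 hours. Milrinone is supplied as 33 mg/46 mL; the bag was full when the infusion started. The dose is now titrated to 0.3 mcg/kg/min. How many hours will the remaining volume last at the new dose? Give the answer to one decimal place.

21.9 hours

Initial rate:
Dose = 0.55 mcg/kg/min × 81 kg = 44.55 mcg/min
44.55 mcg/min × 60 min/hr = 2673 mcg/hr
Concentration = 33 mg ÷ 46 mL = 0.7173913 mg/mL = 717.3913 mcg/mL
Rate = 2673 mcg/hr ÷ 717.3913 mcg/mL = 3.726 mL/hr
Volume infused so far = 3.726 mL/hr × 0.4 hr = 1.4904 mL
Volume remaining = 46 − 1.4904 = 44.5096 mL
New rate:
Dose = 0.3 mcg/kg/min × 81 kg = 24.3 mcg/min
24.3 mcg/min × 60 min/hr = 1458 mcg/hr
Rate = 1458 mcg/hr ÷ 717.3913 mcg/mL = 2.032364 mL/hr
Time remaining = 44.5096 mL ÷ 2.032364 mL/hr = 21.90041 hr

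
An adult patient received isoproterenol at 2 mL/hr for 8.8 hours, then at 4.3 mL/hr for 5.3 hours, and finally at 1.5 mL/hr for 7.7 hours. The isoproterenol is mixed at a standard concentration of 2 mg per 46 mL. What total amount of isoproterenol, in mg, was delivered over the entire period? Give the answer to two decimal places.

Concentration = 2 mg ÷ 46 mL = 0.04347826 mg/mL
Stage 1: 2 mL/hr × 8.8 hr = 17.6 mL → 17.6 mL × 0.04347826 mg/mL = 0.7652174 mg
Stage 2: 4.3 mL/hr × 5.3 hr = 22.79 mL → 22.79 mL × 0.04347826 mg/mL = 0.9908696 mg
Stage 3: 1.5 mL/hr × 7.7 hr = 11.55 mL → 11.55 mL × 0.04347826 mg/mL = 0.5021739 mg
Total = 0.7652174 + 0.9908696 + 0.5021739 = 2.258261 mg

2.26 mg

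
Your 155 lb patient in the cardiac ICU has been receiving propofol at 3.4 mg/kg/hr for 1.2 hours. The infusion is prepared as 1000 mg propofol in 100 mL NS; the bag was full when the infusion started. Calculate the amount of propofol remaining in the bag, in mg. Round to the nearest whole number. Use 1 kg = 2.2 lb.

713 mg

Weight = 155 lb ÷ 2.2 lb/kg = 70.45455 kg
Dose = 3.4 mg/kg/hr × 70.45455 kg = 239.5455 mg/hr
Concentration = 1000 mg ÷ 100 mL = 10 mg/mL
Rate = 239.5455 mg/hr ÷ 10 mg/mL = 23.95455 mL/hr
Volume infused = 23.95455 mL/hr × 1.2 hr = 28.74545 mL
Volume remaining = 100 − 28.74545 = 71.25455 mL
Drug remaining = 71.25455 mL × 10 mg/mL = 712.5455 mg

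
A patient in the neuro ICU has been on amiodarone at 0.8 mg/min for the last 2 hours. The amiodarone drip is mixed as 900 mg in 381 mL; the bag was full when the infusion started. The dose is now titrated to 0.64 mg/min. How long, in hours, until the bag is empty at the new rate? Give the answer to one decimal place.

Initial rate:
0.8 mg/min × 60 min/hr = 48 mg/hr
Concentration = 900 mg ÷ 381 mL = 2.362205 mg/mL
Rate = 48 mg/hr ÷ 2.362205 mg/mL = 20.32 mL/hr
Volume infused so far = 20.32 mL/hr × 2 hr = 40.64 mL
Volume remaining = 381 − 40.64 = 340.36 mL
New rate:
0.64 mg/min × 60 min/hr = 38.4 mg/hr
Rate = 38.4 mg/hr ÷ 2.362205 mg/mL = 16.256 mL/hr
Time remaining = 340.36 mL ÷ 16.256 mL/hr = 20.9375 hr

20.9 hours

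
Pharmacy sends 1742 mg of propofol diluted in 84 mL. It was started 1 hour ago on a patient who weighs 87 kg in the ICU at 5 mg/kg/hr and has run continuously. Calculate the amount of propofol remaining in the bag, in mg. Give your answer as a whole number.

Dose = 5 mg/kg/hr × 87 kg = 435 mg/hr
Concentration = 1742 mg ÷ 84 mL = 20.7381 mg/mL
Rate = 435 mg/hr ÷ 20.7381 mg/mL = 20.97589 mL/hr
Volume infused = 20.97589 mL/hr × 1 hr = 20.97589 mL
Volume remaining = 84 − 20.97589 = 63.02411 mL
Drug remaining = 63.02411 mL × 20.7381 mg/mL = 1307 mg

1307 mg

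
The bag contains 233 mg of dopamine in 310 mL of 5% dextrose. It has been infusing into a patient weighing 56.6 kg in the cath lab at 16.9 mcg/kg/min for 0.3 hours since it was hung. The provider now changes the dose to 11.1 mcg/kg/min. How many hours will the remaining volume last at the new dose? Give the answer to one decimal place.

Initial rate:
Dose = 16.9 mcg/kg/min × 56.6 kg = 956.54 mcg/min
956.54 mcg/min × 60 min/hr = 57392.4 mcg/hr
Concentration = 233 mg ÷ 310 mL = 0.7516129 mg/mL = 751.6129 mcg/mL
Rate = 57392.4 mcg/hr ÷ 751.6129 mcg/mL = 76.35899 mL/hr
Volume infused so far = 76.35899 mL/hr × 0.3 hr = 22.9077 mL
Volume remaining = 310 − 22.9077 = 287.0923 mL
New rate:
Dose = 11.1 mcg/kg/min × 56.6 kg = 628.26 mcg/min
628.26 mcg/min × 60 min/hr = 37695.6 mcg/hr
Rate = 37695.6 mcg/hr ÷ 751.6129 mcg/mL = 50.15294 mL/hr
Time remaining = 287.0923 mL ÷ 50.15294 mL/hr = 5.724336 hr

5.7 hours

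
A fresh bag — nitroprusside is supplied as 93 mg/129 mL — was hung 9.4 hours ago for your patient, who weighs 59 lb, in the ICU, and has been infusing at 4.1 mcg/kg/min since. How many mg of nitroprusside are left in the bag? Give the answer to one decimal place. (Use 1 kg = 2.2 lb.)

Weight = 59 lb ÷ 2.2 lb/kg = 26.81818 kg
Dose = 4.1 mcg/kg/min × 26.81818 kg = 109.9545 mcg/min
109.9545 mcg/min × 60 min/hr = 6597.273 mcg/hr
Concentration = 93 mg ÷ 129 mL = 0.7209302 mg/mL = 720.9302 mcg/mL
Rate = 6597.273 mcg/hr ÷ 720.9302 mcg/mL = 9.151056 mL/hr
Volume infused = 9.151056 mL/hr × 9.4 hr = 86.01992 mL
Volume remaining = 129 − 86.01992 = 42.98008 mL
Drug remaining = 42.98008 mL × 720.9302 mcg/mL = 30985.64 mcg = 30.98564 mg

31.0 mg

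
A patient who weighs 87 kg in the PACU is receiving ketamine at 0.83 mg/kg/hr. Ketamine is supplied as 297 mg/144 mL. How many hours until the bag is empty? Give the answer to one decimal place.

4.1 hours

Dose = 0.83 mg/kg/hr × 87 kg = 72.21 mg/hr
Concentration = 297 mg ÷ 144 mL = 2.0625 mg/mL
Rate = 72.21 mg/hr ÷ 2.0625 mg/mL = 35.01091 mL/hr
Duration = 144 mL ÷ 35.01091 mL/hr = 4.113004 hr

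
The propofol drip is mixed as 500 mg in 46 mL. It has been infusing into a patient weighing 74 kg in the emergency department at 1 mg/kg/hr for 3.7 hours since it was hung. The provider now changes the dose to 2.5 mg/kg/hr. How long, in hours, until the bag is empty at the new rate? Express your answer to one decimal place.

1.2 hours

Initial rate:
Dose = 1 mg/kg/hr × 74 kg = 74 mg/hr
Concentration = 500 mg ÷ 46 mL = 10.86957 mg/mL
Rate = 74 mg/hr ÷ 10.86957 mg/mL = 6.808 mL/hr
Volume infused so far = 6.808 mL/hr × 3.7 hr = 25.1896 mL
Volume remaining = 46 − 25.1896 = 20.8104 mL
New rate:
Dose = 2.5 mg/kg/hr × 74 kg = 185 mg/hr
Rate = 185 mg/hr ÷ 10.86957 mg/mL = 17.02 mL/hr
Time remaining = 20.8104 mL ÷ 17.02 mL/hr = 1.222703 hr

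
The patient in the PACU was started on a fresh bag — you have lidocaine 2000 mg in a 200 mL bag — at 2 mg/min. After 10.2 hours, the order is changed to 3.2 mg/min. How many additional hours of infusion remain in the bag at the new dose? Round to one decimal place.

Initial rate:
2 mg/min × 60 min/hr = 120 mg/hr
Concentration = 2000 mg ÷ 200 mL = 10 mg/mL
Rate = 120 mg/hr ÷ 10 mg/mL = 12 mL/hr
Volume infused so far = 12 mL/hr × 10.2 hr = 122.4 mL
Volume remaining = 200 − 122.4 = 77.6 mL
New rate:
3.2 mg/min × 60 min/hr = 192 mg/hr
Rate = 192 mg/hr ÷ 10 mg/mL = 19.2 mL/hr
Time remaining = 77.6 mL ÷ 19.2 mL/hr = 4.041667 hr

4.0 hours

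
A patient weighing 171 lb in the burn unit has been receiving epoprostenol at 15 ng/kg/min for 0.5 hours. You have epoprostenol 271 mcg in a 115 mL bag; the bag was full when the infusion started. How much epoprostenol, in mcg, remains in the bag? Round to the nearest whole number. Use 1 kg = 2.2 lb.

Weight = 171 lb ÷ 2.2 lb/kg = 77.72727 kg
Dose = 15 ng/kg/min × 77.72727 kg = 1165.909 ng/min
1165.909 ng/min × 60 min/hr = 69954.55 ng/hr
Concentration = 271 mcg ÷ 115 mL = 2.356522 mcg/mL = 2356.522 ng/mL
Rate = 69954.55 ng/hr ÷ 2356.522 ng/mL = 29.68551 mL/hr
Volume infused = 29.68551 mL/hr × 0.5 hr = 14.84275 mL
Volume remaining = 115 − 14.84275 = 100.1572 mL
Drug remaining = 100.1572 mL × 2356.522 ng/mL = 236022.7 ng = 236.0227 mcg

236 mcg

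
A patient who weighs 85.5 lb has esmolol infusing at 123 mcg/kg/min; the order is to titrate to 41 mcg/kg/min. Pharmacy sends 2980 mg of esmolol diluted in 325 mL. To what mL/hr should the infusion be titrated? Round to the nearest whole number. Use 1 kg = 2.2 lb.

10 mL/hr

Weight = 85.5 lb ÷ 2.2 lb/kg = 38.86364 kg
Dose = 41 mcg/kg/min × 38.86364 kg = 1593.409 mcg/min
1593.409 mcg/min × 60 min/hr = 95604.55 mcg/hr
Concentration = 2980 mg ÷ 325 mL = 9.169231 mg/mL = 9169.231 mcg/mL
Rate = 95604.55 mcg/hr ÷ 9169.231 mcg/mL = 10.42667 mL/hr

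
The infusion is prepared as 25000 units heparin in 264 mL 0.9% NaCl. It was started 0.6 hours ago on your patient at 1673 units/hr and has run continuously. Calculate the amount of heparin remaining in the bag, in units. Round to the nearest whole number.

Concentration = 25000 units ÷ 264 mL = 94.69697 units/mL
Rate = 1673 units/hr ÷ 94.69697 units/mL = 17.66688 mL/hr
Volume infused = 17.66688 mL/hr × 0.6 hr = 10.60013 mL
Volume remaining = 264 − 10.60013 = 253.3999 mL
Drug remaining = 253.3999 mL × 94.69697 units/mL = 23996.2 units

23996 units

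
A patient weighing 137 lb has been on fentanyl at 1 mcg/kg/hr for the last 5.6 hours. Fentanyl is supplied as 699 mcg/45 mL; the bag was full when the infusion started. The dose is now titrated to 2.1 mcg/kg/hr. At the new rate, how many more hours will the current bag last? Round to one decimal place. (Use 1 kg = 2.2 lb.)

Initial rate:
Weight = 137 lb ÷ 2.2 lb/kg = 62.27273 kg
Dose = 1 mcg/kg/hr × 62.27273 kg = 62.27273 mcg/hr
Concentration = 699 mcg ÷ 45 mL = 15.53333 mcg/mL
Rate = 62.27273 mcg/hr ÷ 15.53333 mcg/mL = 4.008974 mL/hr
Volume infused so far = 4.008974 mL/hr × 5.6 hr = 22.45025 mL
Volume remaining = 45 − 22.45025 = 22.54975 mL
New rate:
Dose = 2.1 mcg/kg/hr × 62.27273 kg = 130.7727 mcg/hr
Rate = 130.7727 mcg/hr ÷ 15.53333 mcg/mL = 8.418845 mL/hr
Time remaining = 22.54975 mL ÷ 8.418845 mL/hr = 2.678485 hr

2.7 hours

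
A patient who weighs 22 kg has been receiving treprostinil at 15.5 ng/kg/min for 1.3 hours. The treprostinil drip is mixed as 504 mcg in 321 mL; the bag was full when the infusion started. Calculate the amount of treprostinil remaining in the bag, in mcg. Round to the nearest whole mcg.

Dose = 15.5 ng/kg/min × 22 kg = 341 ng/min
341 ng/min × 60 min/hr = 20460 ng/hr
Concentration = 504 mcg ÷ 321 mL = 1.570093 mcg/mL = 1570.093 ng/mL
Rate = 20460 ng/hr ÷ 1570.093 ng/mL = 13.03107 mL/hr
Volume infused = 13.03107 mL/hr × 1.3 hr = 16.94039 mL
Volume remaining = 321 − 16.94039 = 304.0596 mL
Drug remaining = 304.0596 mL × 1570.093 ng/mL = 477402 ng = 477.402 mcg

477 mcg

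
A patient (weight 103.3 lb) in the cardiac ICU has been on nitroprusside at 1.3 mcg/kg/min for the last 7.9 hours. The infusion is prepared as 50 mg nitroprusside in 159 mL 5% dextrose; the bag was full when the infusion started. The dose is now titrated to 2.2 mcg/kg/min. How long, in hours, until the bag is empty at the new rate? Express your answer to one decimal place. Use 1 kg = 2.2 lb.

3.4 hours

Initial rate:
Weight = 103.3 lb ÷ 2.2 lb/kg = 46.95455 kg
Dose = 1.3 mcg/kg/min × 46.95455 kg = 61.04091 mcg/min
61.04091 mcg/min × 60 min/hr = 3662.455 mcg/hr
Concentration = 50 mg ÷ 159 mL = 0.3144654 mg/mL = 314.4654 mcg/mL
Rate = 3662.455 mcg/hr ÷ 314.4654 mcg/mL = 11.64661 mL/hr
Volume infused so far = 11.64661 mL/hr × 7.9 hr = 92.00818 mL
Volume remaining = 159 − 92.00818 = 66.99182 mL
New rate:
Dose = 2.2 mcg/kg/min × 46.95455 kg = 103.3 mcg/min
103.3 mcg/min × 60 min/hr = 6198 mcg/hr
Rate = 6198 mcg/hr ÷ 314.4654 mcg/mL = 19.70964 mL/hr
Time remaining = 66.99182 mL ÷ 19.70964 mL/hr = 3.398937 hr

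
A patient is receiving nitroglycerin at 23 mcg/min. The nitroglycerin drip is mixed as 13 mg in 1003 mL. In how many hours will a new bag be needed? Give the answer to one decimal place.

23 mcg/min × 60 min/hr = 1380 mcg/hr
Concentration = 13 mg ÷ 1003 mL = 0.01296112 mg/mL = 12.96112 mcg/mL
Rate = 1380 mcg/hr ÷ 12.96112 mcg/mL = 106.4723 mL/hr
Duration = 1003 mL ÷ 106.4723 mL/hr = 9.42029 hr

9.4 hours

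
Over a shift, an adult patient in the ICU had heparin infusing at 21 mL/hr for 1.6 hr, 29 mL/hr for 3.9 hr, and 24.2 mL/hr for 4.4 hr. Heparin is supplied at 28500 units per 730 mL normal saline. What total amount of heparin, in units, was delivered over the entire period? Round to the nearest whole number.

Concentration = 28500 units ÷ 730 mL = 39.0411 units/mL
Stage 1: 21 mL/hr × 1.6 hr = 33.6 mL → 33.6 mL × 39.0411 units/mL = 1311.781 units
Stage 2: 29 mL/hr × 3.9 hr = 113.1 mL → 113.1 mL × 39.0411 units/mL = 4415.548 units
Stage 3: 24.2 mL/hr × 4.4 hr = 106.48 mL → 106.48 mL × 39.0411 units/mL = 4157.096 units
Total = 1311.781 + 4415.548 + 4157.096 = 9884.425 units

9884 units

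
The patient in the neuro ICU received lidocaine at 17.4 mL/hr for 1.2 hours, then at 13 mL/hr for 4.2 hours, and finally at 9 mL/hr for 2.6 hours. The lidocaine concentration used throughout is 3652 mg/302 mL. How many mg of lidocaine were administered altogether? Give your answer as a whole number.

1196 mg

Concentration = 3652 mg ÷ 302 mL = 12.09272 mg/mL
Stage 1: 17.4 mL/hr × 1.2 hr = 20.88 mL → 20.88 mL × 12.09272 mg/mL = 252.4959 mg
Stage 2: 13 mL/hr × 4.2 hr = 54.6 mL → 54.6 mL × 12.09272 mg/mL = 660.2623 mg
Stage 3: 9 mL/hr × 2.6 hr = 23.4 mL → 23.4 mL × 12.09272 mg/mL = 282.9695 mg
Total = 252.4959 + 660.2623 + 282.9695 = 1195.728 mg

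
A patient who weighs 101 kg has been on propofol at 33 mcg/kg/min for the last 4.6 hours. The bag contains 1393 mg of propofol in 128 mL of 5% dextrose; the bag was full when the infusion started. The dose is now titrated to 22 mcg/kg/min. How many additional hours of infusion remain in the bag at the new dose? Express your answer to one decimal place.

3.5 hours

Initial rate:
Dose = 33 mcg/kg/min × 101 kg = 3333 mcg/min
3333 mcg/min × 60 min/hr = 199980 mcg/hr
Concentration = 1393 mg ÷ 128 mL = 10.88281 mg/mL = 10882.81 mcg/mL
Rate = 199980 mcg/hr ÷ 10882.81 mcg/mL = 18.37576 mL/hr
Volume infused so far = 18.37576 mL/hr × 4.6 hr = 84.52852 mL
Volume remaining = 128 − 84.52852 = 43.47148 mL
New rate:
Dose = 22 mcg/kg/min × 101 kg = 2222 mcg/min
2222 mcg/min × 60 min/hr = 133320 mcg/hr
Rate = 133320 mcg/hr ÷ 10882.81 mcg/mL = 12.25051 mL/hr
Time remaining = 43.47148 mL ÷ 12.25051 mL/hr = 3.548545 hr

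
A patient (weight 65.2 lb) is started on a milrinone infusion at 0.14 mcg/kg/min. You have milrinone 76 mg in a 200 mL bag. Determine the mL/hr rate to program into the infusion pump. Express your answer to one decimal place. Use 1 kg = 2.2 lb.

Weight = 65.2 lb ÷ 2.2 lb/kg = 29.63636 kg
Dose = 0.14 mcg/kg/min × 29.63636 kg = 4.149091 mcg/min
4.149091 mcg/min × 60 min/hr = 248.9455 mcg/hr
Concentration = 76 mg ÷ 200 mL = 0.38 mg/mL = 380 mcg/mL
Rate = 248.9455 mcg/hr ÷ 380 mcg/mL = 0.6551196 mL/hr

0.7 mL/hr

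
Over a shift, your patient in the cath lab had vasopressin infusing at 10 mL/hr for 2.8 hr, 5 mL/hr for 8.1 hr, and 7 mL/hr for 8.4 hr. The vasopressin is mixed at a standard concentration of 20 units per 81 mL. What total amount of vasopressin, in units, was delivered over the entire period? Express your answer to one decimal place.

Concentration = 20 units ÷ 81 mL = 0.2469136 units/mL
Stage 1: 10 mL/hr × 2.8 hr = 28 mL → 28 mL × 0.2469136 units/mL = 6.91358 units
Stage 2: 5 mL/hr × 8.1 hr = 40.5 mL → 40.5 mL × 0.2469136 units/mL = 10 units
Stage 3: 7 mL/hr × 8.4 hr = 58.8 mL → 58.8 mL × 0.2469136 units/mL = 14.51852 units
Total = 6.91358 + 10 + 14.51852 = 31.4321 units

31.4 units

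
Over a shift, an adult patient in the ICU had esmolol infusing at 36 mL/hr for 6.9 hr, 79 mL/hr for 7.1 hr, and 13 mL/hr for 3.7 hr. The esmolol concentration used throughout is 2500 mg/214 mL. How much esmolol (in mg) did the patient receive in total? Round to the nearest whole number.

10016 mg

Concentration = 2500 mg ÷ 214 mL = 11.68224 mg/mL
Stage 1: 36 mL/hr × 6.9 hr = 248.4 mL → 248.4 mL × 11.68224 mg/mL = 2901.869 mg
Stage 2: 79 mL/hr × 7.1 hr = 560.9 mL → 560.9 mL × 11.68224 mg/mL = 6552.57 mg
Stage 3: 13 mL/hr × 3.7 hr = 48.1 mL → 48.1 mL × 11.68224 mg/mL = 561.9159 mg
Total = 2901.869 + 6552.57 + 561.9159 = 10016.36 mg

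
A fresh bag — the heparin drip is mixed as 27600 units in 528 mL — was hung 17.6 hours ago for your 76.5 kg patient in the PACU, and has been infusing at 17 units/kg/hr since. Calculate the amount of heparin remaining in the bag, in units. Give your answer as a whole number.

Dose = 17 units/kg/hr × 76.5 kg = 1300.5 units/hr
Concentration = 27600 units ÷ 528 mL = 52.27273 units/mL
Rate = 1300.5 units/hr ÷ 52.27273 units/mL = 24.87913 mL/hr
Volume infused = 24.87913 mL/hr × 17.6 hr = 437.8727 mL
Volume remaining = 528 − 437.8727 = 90.1273 mL
Drug remaining = 90.1273 mL × 52.27273 units/mL = 4711.2 units

4711 units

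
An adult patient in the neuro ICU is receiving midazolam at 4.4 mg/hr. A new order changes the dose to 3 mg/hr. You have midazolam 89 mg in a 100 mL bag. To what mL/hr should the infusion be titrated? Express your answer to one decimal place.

Concentration = 89 mg ÷ 100 mL = 0.89 mg/mL
Rate = 3 mg/hr ÷ 0.89 mg/mL = 3.370787 mL/hr

3.4 mL/hr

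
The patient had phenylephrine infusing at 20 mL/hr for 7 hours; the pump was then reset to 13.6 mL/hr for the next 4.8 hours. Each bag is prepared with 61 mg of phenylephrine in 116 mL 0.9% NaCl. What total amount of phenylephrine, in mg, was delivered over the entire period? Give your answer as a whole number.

108 mg

Concentration = 61 mg ÷ 116 mL = 0.5258621 mg/mL
Stage 1: 20 mL/hr × 7 hr = 140 mL → 140 mL × 0.5258621 mg/mL = 73.62069 mg
Stage 2: 13.6 mL/hr × 4.8 hr = 65.28 mL → 65.28 mL × 0.5258621 mg/mL = 34.32828 mg
Total = 73.62069 + 34.32828 = 107.949 mg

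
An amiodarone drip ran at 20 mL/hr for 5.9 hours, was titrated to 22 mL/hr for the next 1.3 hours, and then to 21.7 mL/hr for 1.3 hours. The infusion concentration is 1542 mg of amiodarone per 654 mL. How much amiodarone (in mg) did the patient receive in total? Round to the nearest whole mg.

Concentration = 1542 mg ÷ 654 mL = 2.357798 mg/mL
Stage 1: 20 mL/hr × 5.9 hr = 118 mL → 118 mL × 2.357798 mg/mL = 278.2202 mg
Stage 2: 22 mL/hr × 1.3 hr = 28.6 mL → 28.6 mL × 2.357798 mg/mL = 67.43303 mg
Stage 3: 21.7 mL/hr × 1.3 hr = 28.21 mL → 28.21 mL × 2.357798 mg/mL = 66.51349 mg
Total = 278.2202 + 67.43303 + 66.51349 = 412.1667 mg

412 mg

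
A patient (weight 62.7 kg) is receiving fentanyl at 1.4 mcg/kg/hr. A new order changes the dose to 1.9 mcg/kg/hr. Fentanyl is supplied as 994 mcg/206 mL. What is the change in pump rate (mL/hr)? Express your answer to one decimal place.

At the current dose:
Dose = 1.4 mcg/kg/hr × 62.7 kg = 87.78 mcg/hr
Concentration = 994 mcg ÷ 206 mL = 4.825243 mcg/mL
Rate = 87.78 mcg/hr ÷ 4.825243 mcg/mL = 18.19183 mL/hr
At the new dose:
Dose = 1.9 mcg/kg/hr × 62.7 kg = 119.13 mcg/hr
Rate = 119.13 mcg/hr ÷ 4.825243 mcg/mL = 24.68891 mL/hr
Change = 24.68891 − 18.19183 = 6.497082 mL/hr → 6.497082 mL/hr increase

6.5 mL/hr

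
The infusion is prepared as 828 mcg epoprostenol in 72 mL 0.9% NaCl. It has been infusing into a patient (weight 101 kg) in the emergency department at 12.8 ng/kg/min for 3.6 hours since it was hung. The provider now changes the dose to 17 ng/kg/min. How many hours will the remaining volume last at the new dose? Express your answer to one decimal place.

5.3 hours

Initial rate:
Dose = 12.8 ng/kg/min × 101 kg = 1292.8 ng/min
1292.8 ng/min × 60 min/hr = 77568 ng/hr
Concentration = 828 mcg ÷ 72 mL = 11.5 mcg/mL = 11500 ng/mL
Rate = 77568 ng/hr ÷ 11500 ng/mL = 6.745043 mL/hr
Volume infused so far = 6.745043 mL/hr × 3.6 hr = 24.28216 mL
Volume remaining = 72 − 24.28216 = 47.71784 mL
New rate:
Dose = 17 ng/kg/min × 101 kg = 1717 ng/min
1717 ng/min × 60 min/hr = 103020 ng/hr
Rate = 103020 ng/hr ÷ 11500 ng/mL = 8.958261 mL/hr
Time remaining = 47.71784 mL ÷ 8.958261 mL/hr = 5.326686 hr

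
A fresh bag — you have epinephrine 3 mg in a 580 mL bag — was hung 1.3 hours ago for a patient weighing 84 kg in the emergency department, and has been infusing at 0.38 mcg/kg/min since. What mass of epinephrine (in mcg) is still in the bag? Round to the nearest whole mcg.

510 mcg

Dose = 0.38 mcg/kg/min × 84 kg = 31.92 mcg/min
31.92 mcg/min × 60 min/hr = 1915.2 mcg/hr
Concentration = 3 mg ÷ 580 mL = 0.005172414 mg/mL = 5.172414 mcg/mL
Rate = 1915.2 mcg/hr ÷ 5.172414 mcg/mL = 370.272 mL/hr
Volume infused = 370.272 mL/hr × 1.3 hr = 481.3536 mL
Volume remaining = 580 − 481.3536 = 98.6464 mL
Drug remaining = 98.6464 mL × 5.172414 mcg/mL = 510.24 mcg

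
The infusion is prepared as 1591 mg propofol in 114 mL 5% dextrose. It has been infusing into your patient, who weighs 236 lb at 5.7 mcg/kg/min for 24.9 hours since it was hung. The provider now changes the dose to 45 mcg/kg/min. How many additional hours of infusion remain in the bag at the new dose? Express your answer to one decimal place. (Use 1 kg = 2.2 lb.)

Initial rate:
Weight = 236 lb ÷ 2.2 lb/kg = 107.2727 kg
Dose = 5.7 mcg/kg/min × 107.2727 kg = 611.4545 mcg/min
611.4545 mcg/min × 60 min/hr = 36687.27 mcg/hr
Concentration = 1591 mg ÷ 114 mL = 13.95614 mg/mL = 13956.14 mcg/mL
Rate = 36687.27 mcg/hr ÷ 13956.14 mcg/mL = 2.628755 mL/hr
Volume infused so far = 2.628755 mL/hr × 24.9 hr = 65.456 mL
Volume remaining = 114 − 65.456 = 48.544 mL
New rate:
Dose = 45 mcg/kg/min × 107.2727 kg = 4827.273 mcg/min
4827.273 mcg/min × 60 min/hr = 289636.4 mcg/hr
Rate = 289636.4 mcg/hr ÷ 13956.14 mcg/mL = 20.75333 mL/hr
Time remaining = 48.544 mL ÷ 20.75333 mL/hr = 2.339095 hr

2.3 hours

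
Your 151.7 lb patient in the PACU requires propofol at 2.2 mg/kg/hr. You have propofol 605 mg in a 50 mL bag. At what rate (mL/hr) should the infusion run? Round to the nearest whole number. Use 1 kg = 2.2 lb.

13 mL/hr

Weight = 151.7 lb ÷ 2.2 lb/kg = 68.95455 kg
Dose = 2.2 mg/kg/hr × 68.95455 kg = 151.7 mg/hr
Concentration = 605 mg ÷ 50 mL = 12.1 mg/mL
Rate = 151.7 mg/hr ÷ 12.1 mg/mL = 12.53719 mL/hr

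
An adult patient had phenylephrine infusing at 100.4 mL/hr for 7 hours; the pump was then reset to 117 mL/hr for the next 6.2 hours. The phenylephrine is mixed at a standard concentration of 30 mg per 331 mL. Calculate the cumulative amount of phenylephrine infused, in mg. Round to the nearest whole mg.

129 mg

Concentration = 30 mg ÷ 331 mL = 0.09063444 mg/mL
Stage 1: 100.4 mL/hr × 7 hr = 702.8 mL → 702.8 mL × 0.09063444 mg/mL = 63.69789 mg
Stage 2: 117 mL/hr × 6.2 hr = 725.4 mL → 725.4 mL × 0.09063444 mg/mL = 65.74622 mg
Total = 63.69789 + 65.74622 = 129.4441 mg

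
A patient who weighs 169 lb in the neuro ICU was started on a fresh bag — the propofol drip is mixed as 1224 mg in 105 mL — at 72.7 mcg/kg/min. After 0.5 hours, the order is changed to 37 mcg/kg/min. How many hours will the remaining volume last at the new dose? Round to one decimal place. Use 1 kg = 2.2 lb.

6.2 hours

Initial rate:
Weight = 169 lb ÷ 2.2 lb/kg = 76.81818 kg
Dose = 72.7 mcg/kg/min × 76.81818 kg = 5584.682 mcg/min
5584.682 mcg/min × 60 min/hr = 335080.9 mcg/hr
Concentration = 1224 mg ÷ 105 mL = 11.65714 mg/mL = 11657.14 mcg/mL
Rate = 335080.9 mcg/hr ÷ 11657.14 mcg/mL = 28.74469 mL/hr
Volume infused so far = 28.74469 mL/hr × 0.5 hr = 14.37234 mL
Volume remaining = 105 − 14.37234 = 90.62766 mL
New rate:
Dose = 37 mcg/kg/min × 76.81818 kg = 2842.273 mcg/min
2842.273 mcg/min × 60 min/hr = 170536.4 mcg/hr
Rate = 170536.4 mcg/hr ÷ 11657.14 mcg/mL = 14.62934 mL/hr
Time remaining = 90.62766 mL ÷ 14.62934 mL/hr = 6.194922 hr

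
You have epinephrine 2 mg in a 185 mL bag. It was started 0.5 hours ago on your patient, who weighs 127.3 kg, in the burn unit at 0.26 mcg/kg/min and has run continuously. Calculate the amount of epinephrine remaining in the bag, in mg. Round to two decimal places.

1.01 mg

Dose = 0.26 mcg/kg/min × 127.3 kg = 33.098 mcg/min
33.098 mcg/min × 60 min/hr = 1985.88 mcg/hr
Concentration = 2 mg ÷ 185 mL = 0.01081081 mg/mL = 10.81081 mcg/mL
Rate = 1985.88 mcg/hr ÷ 10.81081 mcg/mL = 183.6939 mL/hr
Volume infused = 183.6939 mL/hr × 0.5 hr = 91.84695 mL
Volume remaining = 185 − 91.84695 = 93.15305 mL
Drug remaining = 93.15305 mL × 10.81081 mcg/mL = 1007.06 mcg = 1.00706 mg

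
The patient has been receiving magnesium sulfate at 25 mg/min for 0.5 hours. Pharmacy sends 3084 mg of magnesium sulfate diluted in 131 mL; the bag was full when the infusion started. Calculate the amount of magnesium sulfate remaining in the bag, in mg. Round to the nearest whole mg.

2334 mg

25 mg/min × 60 min/hr = 1500 mg/hr
Concentration = 3084 mg ÷ 131 mL = 23.54198 mg/mL
Rate = 1500 mg/hr ÷ 23.54198 mg/mL = 63.71595 mL/hr
Volume infused = 63.71595 mL/hr × 0.5 hr = 31.85798 mL
Volume remaining = 131 − 31.85798 = 99.14202 mL
Drug remaining = 99.14202 mL × 23.54198 mg/mL = 2334 mg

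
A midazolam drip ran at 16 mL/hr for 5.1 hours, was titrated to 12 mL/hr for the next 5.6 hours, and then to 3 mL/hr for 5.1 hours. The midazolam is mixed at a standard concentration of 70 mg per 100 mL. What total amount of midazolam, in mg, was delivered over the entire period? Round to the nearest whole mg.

115 mg

Concentration = 70 mg ÷ 100 mL = 0.7 mg/mL
Stage 1: 16 mL/hr × 5.1 hr = 81.6 mL → 81.6 mL × 0.7 mg/mL = 57.12 mg
Stage 2: 12 mL/hr × 5.6 hr = 67.2 mL → 67.2 mL × 0.7 mg/mL = 47.04 mg
Stage 3: 3 mL/hr × 5.1 hr = 15.3 mL → 15.3 mL × 0.7 mg/mL = 10.71 mg
Total = 57.12 + 47.04 + 10.71 = 114.87 mg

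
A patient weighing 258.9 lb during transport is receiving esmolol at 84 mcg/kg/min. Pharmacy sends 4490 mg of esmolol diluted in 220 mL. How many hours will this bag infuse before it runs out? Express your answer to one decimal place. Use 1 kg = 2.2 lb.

Weight = 258.9 lb ÷ 2.2 lb/kg = 117.6818 kg
Dose = 84 mcg/kg/min × 117.6818 kg = 9885.273 mcg/min
9885.273 mcg/min × 60 min/hr = 593116.4 mcg/hr
Concentration = 4490 mg ÷ 220 mL = 20.40909 mg/mL = 20409.09 mcg/mL
Rate = 593116.4 mcg/hr ÷ 20409.09 mcg/mL = 29.06138 mL/hr
Duration = 220 mL ÷ 29.06138 mL/hr = 7.570184 hr

7.6 hours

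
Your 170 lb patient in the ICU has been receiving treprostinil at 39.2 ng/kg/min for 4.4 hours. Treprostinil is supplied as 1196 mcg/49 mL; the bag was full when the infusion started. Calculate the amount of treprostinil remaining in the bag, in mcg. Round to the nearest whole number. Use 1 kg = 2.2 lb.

396 mcg

Weight = 170 lb ÷ 2.2 lb/kg = 77.27273 kg
Dose = 39.2 ng/kg/min × 77.27273 kg = 3029.091 ng/min
3029.091 ng/min × 60 min/hr = 181745.5 ng/hr
Concentration = 1196 mcg ÷ 49 mL = 24.40816 mcg/mL = 24408.16 ng/mL
Rate = 181745.5 ng/hr ÷ 24408.16 ng/mL = 7.446093 mL/hr
Volume infused = 7.446093 mL/hr × 4.4 hr = 32.76281 mL
Volume remaining = 49 − 32.76281 = 16.23719 mL
Drug remaining = 16.23719 mL × 24408.16 ng/mL = 396320 ng = 396.32 mcg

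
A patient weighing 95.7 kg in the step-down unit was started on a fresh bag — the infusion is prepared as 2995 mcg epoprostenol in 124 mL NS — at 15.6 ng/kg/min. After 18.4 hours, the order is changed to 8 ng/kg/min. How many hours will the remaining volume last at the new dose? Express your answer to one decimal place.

29.3 hours

Initial rate:
Dose = 15.6 ng/kg/min × 95.7 kg = 1492.92 ng/min
1492.92 ng/min × 60 min/hr = 89575.2 ng/hr
Concentration = 2995 mcg ÷ 124 mL = 24.15323 mcg/mL = 24153.23 ng/mL
Rate = 89575.2 ng/hr ÷ 24153.23 ng/mL = 3.708623 mL/hr
Volume infused so far = 3.708623 mL/hr × 18.4 hr = 68.23866 mL
Volume remaining = 124 − 68.23866 = 55.76134 mL
New rate:
Dose = 8 ng/kg/min × 95.7 kg = 765.6 ng/min
765.6 ng/min × 60 min/hr = 45936 ng/hr
Rate = 45936 ng/hr ÷ 24153.23 ng/mL = 1.901858 mL/hr
Time remaining = 55.76134 mL ÷ 1.901858 mL/hr = 29.31941 hr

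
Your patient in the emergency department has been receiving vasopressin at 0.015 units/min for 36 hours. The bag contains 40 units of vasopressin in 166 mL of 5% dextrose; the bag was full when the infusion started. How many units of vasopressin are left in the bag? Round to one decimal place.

0.015 units/min × 60 min/hr = 0.9 units/hr
Concentration = 40 units ÷ 166 mL = 0.2409639 units/mL
Rate = 0.9 units/hr ÷ 0.2409639 units/mL = 3.735 mL/hr
Volume infused = 3.735 mL/hr × 36 hr = 134.46 mL
Volume remaining = 166 − 134.46 = 31.54 mL
Drug remaining = 31.54 mL × 0.2409639 units/mL = 7.6 units

7.6 units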